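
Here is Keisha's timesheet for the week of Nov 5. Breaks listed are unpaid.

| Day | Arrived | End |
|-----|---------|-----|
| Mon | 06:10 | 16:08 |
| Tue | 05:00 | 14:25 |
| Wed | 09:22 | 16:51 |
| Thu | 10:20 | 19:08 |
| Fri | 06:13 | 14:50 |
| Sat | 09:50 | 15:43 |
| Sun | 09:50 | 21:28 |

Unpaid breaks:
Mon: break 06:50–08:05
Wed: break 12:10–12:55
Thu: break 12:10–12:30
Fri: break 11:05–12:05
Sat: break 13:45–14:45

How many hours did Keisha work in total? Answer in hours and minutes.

57 h 28 min

Mon: 06:10–16:08 = 9 h 58 min; less 75 min break → 8 h 43 min
Tue: 05:00–14:25 = 9 h 25 min
Wed: 09:22–16:51 = 7 h 29 min; less 45 min break → 6 h 44 min
Thu: 10:20–19:08 = 8 h 48 min; less 20 min break → 8 h 28 min
Fri: 06:13–14:50 = 8 h 37 min; less 60 min break → 7 h 37 min
Sat: 09:50–15:43 = 5 h 53 min; less 60 min break → 4 h 53 min
Sun: 09:50–21:28 = 11 h 38 min
Total: 8 h 43 min + 9 h 25 min + 6 h 44 min + 8 h 28 min + 7 h 37 min + 4 h 53 min + 11 h 38 min = 57 h 28 min.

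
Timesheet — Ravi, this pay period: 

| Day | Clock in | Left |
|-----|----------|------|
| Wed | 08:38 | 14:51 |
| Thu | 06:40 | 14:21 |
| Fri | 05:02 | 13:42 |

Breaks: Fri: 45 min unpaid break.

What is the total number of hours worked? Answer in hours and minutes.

Wed: 08:38–14:51 = 6 h 13 min
Thu: 06:40–14:21 = 7 h 41 min
Fri: 05:02–13:42 = 8 h 40 min; less 45 min break → 7 h 55 min
Total: 6 h 13 min + 7 h 41 min + 7 h 55 min = 21 h 49 min.

21 h 49 min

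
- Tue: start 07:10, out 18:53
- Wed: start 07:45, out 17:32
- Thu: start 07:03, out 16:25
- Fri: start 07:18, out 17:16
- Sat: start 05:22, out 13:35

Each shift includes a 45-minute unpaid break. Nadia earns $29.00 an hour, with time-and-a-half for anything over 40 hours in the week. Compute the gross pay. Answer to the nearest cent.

$1390.55

Tue: 07:10–18:53 = 11 h 43 min; less 45 min break → 10 h 58 min
Wed: 07:45–17:32 = 9 h 47 min; less 45 min break → 9 h 2 min
Thu: 07:03–16:25 = 9 h 22 min; less 45 min break → 8 h 37 min
Fri: 07:18–17:16 = 9 h 58 min; less 45 min break → 9 h 13 min
Sat: 05:22–13:35 = 8 h 13 min; less 45 min break → 7 h 28 min
Total worked: 45 h 18 min = 2718 min.
Regular 40 h 0 min = 2400 min at $29.00/h; overtime 5 h 18 min = 318 min at $43.50/h.
Pay = (2400 × $29.00 + 318 × $43.50) ÷ 60 = $1390.55.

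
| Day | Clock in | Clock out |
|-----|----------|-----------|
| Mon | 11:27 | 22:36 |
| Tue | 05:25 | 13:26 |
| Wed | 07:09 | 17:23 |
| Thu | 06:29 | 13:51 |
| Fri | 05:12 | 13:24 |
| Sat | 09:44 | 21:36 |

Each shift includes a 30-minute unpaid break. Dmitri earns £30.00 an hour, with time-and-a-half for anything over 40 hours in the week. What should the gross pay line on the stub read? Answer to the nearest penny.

£1822.50

Mon: 11:27–22:36 = 11 h 9 min; less 30 min break → 10 h 39 min
Tue: 05:25–13:26 = 8 h 1 min; less 30 min break → 7 h 31 min
Wed: 07:09–17:23 = 10 h 14 min; less 30 min break → 9 h 44 min
Thu: 06:29–13:51 = 7 h 22 min; less 30 min break → 6 h 52 min
Fri: 05:12–13:24 = 8 h 12 min; less 30 min break → 7 h 42 min
Sat: 09:44–21:36 = 11 h 52 min; less 30 min break → 11 h 22 min
Total worked: 53 h 50 min = 3230 min.
Regular 40 h 0 min = 2400 min at £30.00/h; overtime 13 h 50 min = 830 min at £45.00/h.
Pay = (2400 × £30.00 + 830 × £45.00) ÷ 60 = £1822.50.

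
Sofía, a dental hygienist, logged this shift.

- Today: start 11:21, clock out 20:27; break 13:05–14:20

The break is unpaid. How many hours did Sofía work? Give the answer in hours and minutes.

Today: 11:21–20:27 = 9 h 6 min; less 75 min break → 7 h 51 min

7 h 51 min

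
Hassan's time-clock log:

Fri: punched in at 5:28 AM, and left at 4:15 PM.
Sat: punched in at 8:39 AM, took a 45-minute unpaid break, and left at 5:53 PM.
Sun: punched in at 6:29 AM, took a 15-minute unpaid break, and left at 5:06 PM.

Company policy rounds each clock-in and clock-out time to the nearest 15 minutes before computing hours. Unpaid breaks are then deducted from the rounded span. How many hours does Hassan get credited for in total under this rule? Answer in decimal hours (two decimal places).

29.50 hours

Fri: in 5:28 AM→5:30 AM, out 4:15 PM→4:15 PM; 10 h 45 min
Sat: in 8:39 AM→8:45 AM, out 5:53 PM→6:00 PM; 9 h 15 min − 45 min = 8 h 30 min
Sun: in 6:29 AM→6:30 AM, out 5:06 PM→5:00 PM; 10 h 30 min − 15 min = 10 h 15 min
Total credited: 29 h 30 min.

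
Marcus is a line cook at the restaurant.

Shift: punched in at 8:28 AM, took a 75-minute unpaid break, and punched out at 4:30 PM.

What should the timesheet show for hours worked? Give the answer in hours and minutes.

6 h 47 min

Shift: 8:28 AM–4:30 PM = 8 h 2 min; less 75 min break → 6 h 47 min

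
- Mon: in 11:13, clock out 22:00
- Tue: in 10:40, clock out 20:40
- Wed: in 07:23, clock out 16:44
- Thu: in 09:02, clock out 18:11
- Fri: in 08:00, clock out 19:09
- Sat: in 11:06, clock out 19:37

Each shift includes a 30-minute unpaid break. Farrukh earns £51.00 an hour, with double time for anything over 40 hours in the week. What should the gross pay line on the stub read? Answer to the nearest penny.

£3666.90

Mon: 11:13–22:00 = 10 h 47 min; less 30 min break → 10 h 17 min
Tue: 10:40–20:40 = 10 h 0 min; less 30 min break → 9 h 30 min
Wed: 07:23–16:44 = 9 h 21 min; less 30 min break → 8 h 51 min
Thu: 09:02–18:11 = 9 h 9 min; less 30 min break → 8 h 39 min
Fri: 08:00–19:09 = 11 h 9 min; less 30 min break → 10 h 39 min
Sat: 11:06–19:37 = 8 h 31 min; less 30 min break → 8 h 1 min
Total worked: 55 h 57 min = 3357 min.
Regular 40 h 0 min = 2400 min at £51.00/h; overtime 15 h 57 min = 957 min at £102.00/h.
Pay = (2400 × £51.00 + 957 × £102.00) ÷ 60 = £3666.90.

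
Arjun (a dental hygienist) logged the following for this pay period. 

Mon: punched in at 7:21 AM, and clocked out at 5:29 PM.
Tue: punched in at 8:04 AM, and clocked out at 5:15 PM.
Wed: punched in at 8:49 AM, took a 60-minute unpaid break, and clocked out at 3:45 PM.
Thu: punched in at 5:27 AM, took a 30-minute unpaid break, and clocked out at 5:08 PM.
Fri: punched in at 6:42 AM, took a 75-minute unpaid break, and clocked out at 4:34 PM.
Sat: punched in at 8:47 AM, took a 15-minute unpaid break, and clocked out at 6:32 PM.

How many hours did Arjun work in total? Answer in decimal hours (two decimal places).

54.55 hours

Mon: 7:21 AM–5:29 PM = 10 h 8 min
Tue: 8:04 AM–5:15 PM = 9 h 11 min
Wed: 8:49 AM–3:45 PM = 6 h 56 min; less 60 min break → 5 h 56 min
Thu: 5:27 AM–5:08 PM = 11 h 41 min; less 30 min break → 11 h 11 min
Fri: 6:42 AM–4:34 PM = 9 h 52 min; less 75 min break → 8 h 37 min
Sat: 8:47 AM–6:32 PM = 9 h 45 min; less 15 min break → 9 h 30 min
Total: 10 h 8 min + 9 h 11 min + 5 h 56 min + 11 h 11 min + 8 h 37 min + 9 h 30 min = 54 h 33 min.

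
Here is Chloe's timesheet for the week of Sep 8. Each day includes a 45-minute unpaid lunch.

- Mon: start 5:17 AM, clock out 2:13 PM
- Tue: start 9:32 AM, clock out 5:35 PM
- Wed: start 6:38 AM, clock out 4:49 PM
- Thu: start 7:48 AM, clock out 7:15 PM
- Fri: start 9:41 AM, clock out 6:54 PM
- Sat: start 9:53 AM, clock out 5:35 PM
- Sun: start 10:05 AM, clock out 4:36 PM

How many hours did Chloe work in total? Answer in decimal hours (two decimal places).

Mon: 5:17 AM–2:13 PM = 8 h 56 min; less 45 min break → 8 h 11 min
Tue: 9:32 AM–5:35 PM = 8 h 3 min; less 45 min break → 7 h 18 min
Wed: 6:38 AM–4:49 PM = 10 h 11 min; less 45 min break → 9 h 26 min
Thu: 7:48 AM–7:15 PM = 11 h 27 min; less 45 min break → 10 h 42 min
Fri: 9:41 AM–6:54 PM = 9 h 13 min; less 45 min break → 8 h 28 min
Sat: 9:53 AM–5:35 PM = 7 h 42 min; less 45 min break → 6 h 57 min
Sun: 10:05 AM–4:36 PM = 6 h 31 min; less 45 min break → 5 h 46 min
Total: 8 h 11 min + 7 h 18 min + 9 h 26 min + 10 h 42 min + 8 h 28 min + 6 h 57 min + 5 h 46 min = 56 h 48 min.

56.80 hours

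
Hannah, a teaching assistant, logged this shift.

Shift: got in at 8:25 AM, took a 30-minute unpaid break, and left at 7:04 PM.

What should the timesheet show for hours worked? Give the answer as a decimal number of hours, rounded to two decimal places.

Shift: 8:25 AM–7:04 PM = 10 h 39 min; less 30 min break → 10 h 9 min

10.15 hours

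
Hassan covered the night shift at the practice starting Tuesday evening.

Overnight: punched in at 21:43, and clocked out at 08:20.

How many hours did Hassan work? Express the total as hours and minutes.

10 h 37 min

Overnight: 21:43 → midnight = 2 h 17 min; midnight → 08:20 = 8 h 20 min; span 10 h 37 min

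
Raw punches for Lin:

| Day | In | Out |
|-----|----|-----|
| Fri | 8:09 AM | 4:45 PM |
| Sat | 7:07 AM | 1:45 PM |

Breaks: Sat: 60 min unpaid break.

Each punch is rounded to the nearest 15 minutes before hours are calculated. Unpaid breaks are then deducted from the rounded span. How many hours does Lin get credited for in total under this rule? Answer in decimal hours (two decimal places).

14.25 hours

Fri: in 8:09 AM→8:15 AM, out 4:45 PM→4:45 PM; 8 h 30 min
Sat: in 7:07 AM→7:00 AM, out 1:45 PM→1:45 PM; 6 h 45 min − 60 min = 5 h 45 min
Total credited: 14 h 15 min.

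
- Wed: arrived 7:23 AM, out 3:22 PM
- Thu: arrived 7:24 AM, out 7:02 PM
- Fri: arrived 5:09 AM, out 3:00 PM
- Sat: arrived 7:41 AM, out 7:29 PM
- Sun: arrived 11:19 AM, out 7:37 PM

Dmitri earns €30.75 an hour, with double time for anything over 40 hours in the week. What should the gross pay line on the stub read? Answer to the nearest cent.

Wed: 7:23 AM–3:22 PM = 7 h 59 min
Thu: 7:24 AM–7:02 PM = 11 h 38 min
Fri: 5:09 AM–3:00 PM = 9 h 51 min
Sat: 7:41 AM–7:29 PM = 11 h 48 min
Sun: 11:19 AM–7:37 PM = 8 h 18 min
Total worked: 49 h 34 min = 2974 min.
Regular 40 h 0 min = 2400 min at €30.75/h; overtime 9 h 34 min = 574 min at €61.50/h.
Pay = (2400 × €30.75 + 574 × €61.50) ÷ 60 = €1818.35.

€1818.35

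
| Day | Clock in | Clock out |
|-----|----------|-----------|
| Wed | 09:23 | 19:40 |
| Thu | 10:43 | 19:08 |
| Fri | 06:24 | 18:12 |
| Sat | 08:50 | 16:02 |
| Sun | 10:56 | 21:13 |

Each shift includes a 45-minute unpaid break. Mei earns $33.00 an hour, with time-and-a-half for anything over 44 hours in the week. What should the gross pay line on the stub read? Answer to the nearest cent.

Wed: 09:23–19:40 = 10 h 17 min; less 45 min break → 9 h 32 min
Thu: 10:43–19:08 = 8 h 25 min; less 45 min break → 7 h 40 min
Fri: 06:24–18:12 = 11 h 48 min; less 45 min break → 11 h 3 min
Sat: 08:50–16:02 = 7 h 12 min; less 45 min break → 6 h 27 min
Sun: 10:56–21:13 = 10 h 17 min; less 45 min break → 9 h 32 min
Total worked: 44 h 14 min = 2654 min.
Regular 44 h 0 min = 2640 min at $33.00/h; overtime 0 h 14 min = 14 min at $49.50/h.
Pay = (2640 × $33.00 + 14 × $49.50) ÷ 60 = $1463.55.

$1463.55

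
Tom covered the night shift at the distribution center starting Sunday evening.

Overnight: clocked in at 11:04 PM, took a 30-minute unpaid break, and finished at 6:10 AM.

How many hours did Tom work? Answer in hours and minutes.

Overnight: 11:04 PM → midnight = 0 h 56 min; midnight → 6:10 AM = 6 h 10 min; span 7 h 6 min; less 30 min break → 6 h 36 min

6 h 36 min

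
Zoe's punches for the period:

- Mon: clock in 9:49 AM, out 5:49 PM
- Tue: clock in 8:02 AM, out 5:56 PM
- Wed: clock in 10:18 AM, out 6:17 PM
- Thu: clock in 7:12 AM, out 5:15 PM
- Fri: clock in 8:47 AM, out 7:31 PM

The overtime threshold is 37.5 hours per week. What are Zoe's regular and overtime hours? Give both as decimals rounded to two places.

Mon: 9:49 AM–5:49 PM = 8 h 0 min
Tue: 8:02 AM–5:56 PM = 9 h 54 min
Wed: 10:18 AM–6:17 PM = 7 h 59 min
Thu: 7:12 AM–5:15 PM = 10 h 3 min
Fri: 8:47 AM–7:31 PM = 10 h 44 min
Total worked: 46 h 40 min = 46.67 h.
Threshold 37.5 h → overtime 9 h 10 min, regular 37 h 30 min.

Regular 37.50 hours, overtime 9.17 hours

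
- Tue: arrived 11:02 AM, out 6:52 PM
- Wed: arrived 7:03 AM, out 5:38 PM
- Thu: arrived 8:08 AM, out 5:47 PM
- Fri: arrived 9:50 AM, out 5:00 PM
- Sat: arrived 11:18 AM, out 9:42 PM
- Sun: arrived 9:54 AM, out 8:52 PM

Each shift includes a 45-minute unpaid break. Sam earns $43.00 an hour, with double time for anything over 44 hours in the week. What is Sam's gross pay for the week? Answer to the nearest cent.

Tue: 11:02 AM–6:52 PM = 7 h 50 min; less 45 min break → 7 h 5 min
Wed: 7:03 AM–5:38 PM = 10 h 35 min; less 45 min break → 9 h 50 min
Thu: 8:08 AM–5:47 PM = 9 h 39 min; less 45 min break → 8 h 54 min
Fri: 9:50 AM–5:00 PM = 7 h 10 min; less 45 min break → 6 h 25 min
Sat: 11:18 AM–9:42 PM = 10 h 24 min; less 45 min break → 9 h 39 min
Sun: 9:54 AM–8:52 PM = 10 h 58 min; less 45 min break → 10 h 13 min
Total worked: 52 h 6 min = 3126 min.
Regular 44 h 0 min = 2640 min at $43.00/h; overtime 8 h 6 min = 486 min at $86.00/h.
Pay = (2640 × $43.00 + 486 × $86.00) ÷ 60 = $2588.60.

$2588.60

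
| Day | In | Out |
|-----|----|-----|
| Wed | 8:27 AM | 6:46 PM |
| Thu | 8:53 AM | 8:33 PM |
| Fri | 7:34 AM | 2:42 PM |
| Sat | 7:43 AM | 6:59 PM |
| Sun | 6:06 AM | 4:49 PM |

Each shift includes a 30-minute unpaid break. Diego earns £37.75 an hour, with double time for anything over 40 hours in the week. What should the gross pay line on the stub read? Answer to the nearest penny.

Wed: 8:27 AM–6:46 PM = 10 h 19 min; less 30 min break → 9 h 49 min
Thu: 8:53 AM–8:33 PM = 11 h 40 min; less 30 min break → 11 h 10 min
Fri: 7:34 AM–2:42 PM = 7 h 8 min; less 30 min break → 6 h 38 min
Sat: 7:43 AM–6:59 PM = 11 h 16 min; less 30 min break → 10 h 46 min
Sun: 6:06 AM–4:49 PM = 10 h 43 min; less 30 min break → 10 h 13 min
Total worked: 48 h 36 min = 2916 min.
Regular 40 h 0 min = 2400 min at £37.75/h; overtime 8 h 36 min = 516 min at £75.50/h.
Pay = (2400 × £37.75 + 516 × £75.50) ÷ 60 = £2159.30.

£2159.30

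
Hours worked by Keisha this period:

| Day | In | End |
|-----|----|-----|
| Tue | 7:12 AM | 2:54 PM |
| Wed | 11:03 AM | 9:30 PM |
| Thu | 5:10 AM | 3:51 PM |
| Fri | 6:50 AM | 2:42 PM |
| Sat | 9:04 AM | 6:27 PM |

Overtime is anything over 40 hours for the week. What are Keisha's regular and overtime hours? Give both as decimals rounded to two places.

Tue: 7:12 AM–2:54 PM = 7 h 42 min
Wed: 11:03 AM–9:30 PM = 10 h 27 min
Thu: 5:10 AM–3:51 PM = 10 h 41 min
Fri: 6:50 AM–2:42 PM = 7 h 52 min
Sat: 9:04 AM–6:27 PM = 9 h 23 min
Total worked: 46 h 5 min = 46.08 h.
Threshold 40 h → overtime 6 h 5 min, regular 40 h 0 min.

Regular 40.00 hours, overtime 6.08 hours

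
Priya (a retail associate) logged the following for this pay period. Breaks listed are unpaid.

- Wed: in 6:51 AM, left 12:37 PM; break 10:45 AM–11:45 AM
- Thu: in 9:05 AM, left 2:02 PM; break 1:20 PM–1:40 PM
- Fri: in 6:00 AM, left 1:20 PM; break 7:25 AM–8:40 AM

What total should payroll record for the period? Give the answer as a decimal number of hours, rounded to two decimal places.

Wed: 6:51 AM–12:37 PM = 5 h 46 min; less 60 min break → 4 h 46 min
Thu: 9:05 AM–2:02 PM = 4 h 57 min; less 20 min break → 4 h 37 min
Fri: 6:00 AM–1:20 PM = 7 h 20 min; less 75 min break → 6 h 5 min
Total: 4 h 46 min + 4 h 37 min + 6 h 5 min = 15 h 28 min.

15.47 hours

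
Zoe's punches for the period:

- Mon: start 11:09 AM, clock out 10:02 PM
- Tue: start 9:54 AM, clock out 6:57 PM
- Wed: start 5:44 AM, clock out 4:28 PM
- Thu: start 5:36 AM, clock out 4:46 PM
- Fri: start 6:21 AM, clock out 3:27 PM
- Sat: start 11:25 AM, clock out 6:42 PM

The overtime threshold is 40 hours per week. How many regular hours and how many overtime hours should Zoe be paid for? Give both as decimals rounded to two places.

Regular 40.00 hours, overtime 18.22 hours

Mon: 11:09 AM–10:02 PM = 10 h 53 min
Tue: 9:54 AM–6:57 PM = 9 h 3 min
Wed: 5:44 AM–4:28 PM = 10 h 44 min
Thu: 5:36 AM–4:46 PM = 11 h 10 min
Fri: 6:21 AM–3:27 PM = 9 h 6 min
Sat: 11:25 AM–6:42 PM = 7 h 17 min
Total worked: 58 h 13 min = 58.22 h.
Threshold 40 h → overtime 18 h 13 min, regular 40 h 0 min.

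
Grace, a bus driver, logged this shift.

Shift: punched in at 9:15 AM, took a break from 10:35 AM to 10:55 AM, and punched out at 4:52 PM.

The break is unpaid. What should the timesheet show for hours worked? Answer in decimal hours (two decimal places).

Shift: 9:15 AM–4:52 PM = 7 h 37 min; less 20 min break → 7 h 17 min

7.28 hours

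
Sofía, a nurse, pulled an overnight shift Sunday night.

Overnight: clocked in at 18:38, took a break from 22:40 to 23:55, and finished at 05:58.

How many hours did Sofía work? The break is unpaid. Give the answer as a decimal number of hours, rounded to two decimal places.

Overnight: 18:38 → midnight = 5 h 22 min; midnight → 05:58 = 5 h 58 min; span 11 h 20 min; less 75 min break → 10 h 5 min

10.08 hours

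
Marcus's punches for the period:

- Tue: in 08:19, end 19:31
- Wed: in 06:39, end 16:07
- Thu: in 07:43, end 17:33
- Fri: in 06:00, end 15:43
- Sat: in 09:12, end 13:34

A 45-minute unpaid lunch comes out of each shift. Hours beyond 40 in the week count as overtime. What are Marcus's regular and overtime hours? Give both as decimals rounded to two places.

Regular 40.00 hours, overtime 0.83 hours

Tue: 08:19–19:31 = 11 h 12 min; less 45 min break → 10 h 27 min
Wed: 06:39–16:07 = 9 h 28 min; less 45 min break → 8 h 43 min
Thu: 07:43–17:33 = 9 h 50 min; less 45 min break → 9 h 5 min
Fri: 06:00–15:43 = 9 h 43 min; less 45 min break → 8 h 58 min
Sat: 09:12–13:34 = 4 h 22 min; less 45 min break → 3 h 37 min
Total worked: 40 h 50 min = 40.83 h.
Threshold 40 h → overtime 0 h 50 min, regular 40 h 0 min.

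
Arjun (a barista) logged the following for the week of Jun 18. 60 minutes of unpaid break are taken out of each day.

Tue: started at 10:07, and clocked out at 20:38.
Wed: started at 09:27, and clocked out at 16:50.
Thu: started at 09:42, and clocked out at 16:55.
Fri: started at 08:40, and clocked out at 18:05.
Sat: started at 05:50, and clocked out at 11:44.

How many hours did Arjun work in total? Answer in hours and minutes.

Tue: 10:07–20:38 = 10 h 31 min; less 60 min break → 9 h 31 min
Wed: 09:27–16:50 = 7 h 23 min; less 60 min break → 6 h 23 min
Thu: 09:42–16:55 = 7 h 13 min; less 60 min break → 6 h 13 min
Fri: 08:40–18:05 = 9 h 25 min; less 60 min break → 8 h 25 min
Sat: 05:50–11:44 = 5 h 54 min; less 60 min break → 4 h 54 min
Total: 9 h 31 min + 6 h 23 min + 6 h 13 min + 8 h 25 min + 4 h 54 min = 35 h 26 min.

35 h 26 min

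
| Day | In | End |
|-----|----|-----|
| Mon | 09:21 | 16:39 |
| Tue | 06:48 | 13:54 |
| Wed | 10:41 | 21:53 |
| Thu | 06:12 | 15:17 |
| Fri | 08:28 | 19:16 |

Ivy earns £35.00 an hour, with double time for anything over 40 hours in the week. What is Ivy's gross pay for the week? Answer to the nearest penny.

Mon: 09:21–16:39 = 7 h 18 min
Tue: 06:48–13:54 = 7 h 6 min
Wed: 10:41–21:53 = 11 h 12 min
Thu: 06:12–15:17 = 9 h 5 min
Fri: 08:28–19:16 = 10 h 48 min
Total worked: 45 h 29 min = 2729 min.
Regular 40 h 0 min = 2400 min at £35.00/h; overtime 5 h 29 min = 329 min at £70.00/h.
Pay = (2400 × £35.00 + 329 × £70.00) ÷ 60 = £1783.83.

£1783.83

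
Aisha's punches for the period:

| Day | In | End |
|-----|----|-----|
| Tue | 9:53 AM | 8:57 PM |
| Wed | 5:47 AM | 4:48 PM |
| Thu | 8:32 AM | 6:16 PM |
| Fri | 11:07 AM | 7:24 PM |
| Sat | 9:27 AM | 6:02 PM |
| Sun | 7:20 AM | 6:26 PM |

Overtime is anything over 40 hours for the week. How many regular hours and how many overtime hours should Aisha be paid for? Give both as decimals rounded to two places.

Regular 40.00 hours, overtime 19.78 hours

Tue: 9:53 AM–8:57 PM = 11 h 4 min
Wed: 5:47 AM–4:48 PM = 11 h 1 min
Thu: 8:32 AM–6:16 PM = 9 h 44 min
Fri: 11:07 AM–7:24 PM = 8 h 17 min
Sat: 9:27 AM–6:02 PM = 8 h 35 min
Sun: 7:20 AM–6:26 PM = 11 h 6 min
Total worked: 59 h 47 min = 59.78 h.
Threshold 40 h → overtime 19 h 47 min, regular 40 h 0 min.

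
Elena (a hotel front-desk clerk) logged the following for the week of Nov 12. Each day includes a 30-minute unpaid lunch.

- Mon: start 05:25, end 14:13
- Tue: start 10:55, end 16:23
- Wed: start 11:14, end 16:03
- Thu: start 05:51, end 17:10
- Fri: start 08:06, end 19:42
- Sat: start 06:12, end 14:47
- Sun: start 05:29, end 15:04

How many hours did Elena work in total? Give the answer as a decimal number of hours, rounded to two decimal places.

Mon: 05:25–14:13 = 8 h 48 min; less 30 min break → 8 h 18 min
Tue: 10:55–16:23 = 5 h 28 min; less 30 min break → 4 h 58 min
Wed: 11:14–16:03 = 4 h 49 min; less 30 min break → 4 h 19 min
Thu: 05:51–17:10 = 11 h 19 min; less 30 min break → 10 h 49 min
Fri: 08:06–19:42 = 11 h 36 min; less 30 min break → 11 h 6 min
Sat: 06:12–14:47 = 8 h 35 min; less 30 min break → 8 h 5 min
Sun: 05:29–15:04 = 9 h 35 min; less 30 min break → 9 h 5 min
Total: 8 h 18 min + 4 h 58 min + 4 h 19 min + 10 h 49 min + 11 h 6 min + 8 h 5 min + 9 h 5 min = 56 h 40 min.

56.67 hours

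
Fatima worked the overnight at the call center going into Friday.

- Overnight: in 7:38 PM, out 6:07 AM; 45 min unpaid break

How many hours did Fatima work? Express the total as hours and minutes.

9 h 44 min

Overnight: 7:38 PM → midnight = 4 h 22 min; midnight → 6:07 AM = 6 h 7 min; span 10 h 29 min; less 45 min break → 9 h 44 min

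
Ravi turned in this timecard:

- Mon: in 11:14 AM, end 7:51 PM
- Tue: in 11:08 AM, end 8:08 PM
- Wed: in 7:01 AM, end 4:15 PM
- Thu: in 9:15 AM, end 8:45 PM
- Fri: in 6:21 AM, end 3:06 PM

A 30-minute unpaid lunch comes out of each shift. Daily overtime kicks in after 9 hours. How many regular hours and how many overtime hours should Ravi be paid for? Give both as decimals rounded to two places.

Mon: 11:14 AM–7:51 PM = 8 h 37 min; less 30 min break → 8 h 7 min
Tue: 11:08 AM–8:08 PM = 9 h 0 min; less 30 min break → 8 h 30 min
Wed: 7:01 AM–4:15 PM = 9 h 14 min; less 30 min break → 8 h 44 min
Thu: 9:15 AM–8:45 PM = 11 h 30 min; less 30 min break → 11 h 0 min
Fri: 6:21 AM–3:06 PM = 8 h 45 min; less 30 min break → 8 h 15 min
Mon reg 8 h 7 min / OT 0 h 0 min; Tue reg 8 h 30 min / OT 0 h 0 min; Wed reg 8 h 44 min / OT 0 h 0 min; Thu reg 9 h 0 min / OT 2 h 0 min; Fri reg 8 h 15 min / OT 0 h 0 min.
Totals: regular 42 h 36 min, overtime 2 h 0 min.

Regular 42.60 hours, overtime 2.00 hours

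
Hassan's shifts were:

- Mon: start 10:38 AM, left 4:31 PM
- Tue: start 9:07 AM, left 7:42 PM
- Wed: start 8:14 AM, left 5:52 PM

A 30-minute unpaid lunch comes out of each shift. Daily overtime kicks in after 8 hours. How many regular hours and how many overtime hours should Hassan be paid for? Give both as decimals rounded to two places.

Mon: 10:38 AM–4:31 PM = 5 h 53 min; less 30 min break → 5 h 23 min
Tue: 9:07 AM–7:42 PM = 10 h 35 min; less 30 min break → 10 h 5 min
Wed: 8:14 AM–5:52 PM = 9 h 38 min; less 30 min break → 9 h 8 min
Mon reg 5 h 23 min / OT 0 h 0 min; Tue reg 8 h 0 min / OT 2 h 5 min; Wed reg 8 h 0 min / OT 1 h 8 min.
Totals: regular 21 h 23 min, overtime 3 h 13 min.

Regular 21.38 hours, overtime 3.22 hours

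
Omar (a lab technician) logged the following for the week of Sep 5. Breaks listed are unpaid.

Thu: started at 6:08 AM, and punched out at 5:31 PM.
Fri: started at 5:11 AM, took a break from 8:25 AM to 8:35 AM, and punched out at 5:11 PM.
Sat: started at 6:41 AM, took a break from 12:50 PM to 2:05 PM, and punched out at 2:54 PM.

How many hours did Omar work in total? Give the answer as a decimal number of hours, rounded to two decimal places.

Thu: 6:08 AM–5:31 PM = 11 h 23 min
Fri: 5:11 AM–5:11 PM = 12 h 0 min; less 10 min break → 11 h 50 min
Sat: 6:41 AM–2:54 PM = 8 h 13 min; less 75 min break → 6 h 58 min
Total: 11 h 23 min + 11 h 50 min + 6 h 58 min = 30 h 11 min.

30.18 hours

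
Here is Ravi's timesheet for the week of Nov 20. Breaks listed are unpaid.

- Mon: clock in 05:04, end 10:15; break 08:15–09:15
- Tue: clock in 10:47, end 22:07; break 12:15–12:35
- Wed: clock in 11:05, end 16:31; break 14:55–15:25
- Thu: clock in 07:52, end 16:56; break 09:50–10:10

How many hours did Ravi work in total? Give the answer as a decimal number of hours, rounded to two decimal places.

28.85 hours

Mon: 05:04–10:15 = 5 h 11 min; less 60 min break → 4 h 11 min
Tue: 10:47–22:07 = 11 h 20 min; less 20 min break → 11 h 0 min
Wed: 11:05–16:31 = 5 h 26 min; less 30 min break → 4 h 56 min
Thu: 07:52–16:56 = 9 h 4 min; less 20 min break → 8 h 44 min
Total: 4 h 11 min + 11 h 0 min + 4 h 56 min + 8 h 44 min = 28 h 51 min.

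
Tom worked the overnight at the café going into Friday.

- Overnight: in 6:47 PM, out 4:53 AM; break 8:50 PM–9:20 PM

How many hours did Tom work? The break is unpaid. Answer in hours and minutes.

Overnight: 6:47 PM → midnight = 5 h 13 min; midnight → 4:53 AM = 4 h 53 min; span 10 h 6 min; less 30 min break → 9 h 36 min

9 h 36 min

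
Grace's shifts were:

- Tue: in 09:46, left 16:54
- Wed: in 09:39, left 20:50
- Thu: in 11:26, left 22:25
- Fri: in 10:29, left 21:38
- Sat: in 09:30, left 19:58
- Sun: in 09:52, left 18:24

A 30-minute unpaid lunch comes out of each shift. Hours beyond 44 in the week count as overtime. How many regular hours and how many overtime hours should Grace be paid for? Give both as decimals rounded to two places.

Tue: 09:46–16:54 = 7 h 8 min; less 30 min break → 6 h 38 min
Wed: 09:39–20:50 = 11 h 11 min; less 30 min break → 10 h 41 min
Thu: 11:26–22:25 = 10 h 59 min; less 30 min break → 10 h 29 min
Fri: 10:29–21:38 = 11 h 9 min; less 30 min break → 10 h 39 min
Sat: 09:30–19:58 = 10 h 28 min; less 30 min break → 9 h 58 min
Sun: 09:52–18:24 = 8 h 32 min; less 30 min break → 8 h 2 min
Total worked: 56 h 27 min = 56.45 h.
Threshold 44 h → overtime 12 h 27 min, regular 44 h 0 min.

Regular 44.00 hours, overtime 12.45 hours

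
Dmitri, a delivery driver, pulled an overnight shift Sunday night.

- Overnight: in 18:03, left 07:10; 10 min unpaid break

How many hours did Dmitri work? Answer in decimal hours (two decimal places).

12.95 hours

Overnight: 18:03 → midnight = 5 h 57 min; midnight → 07:10 = 7 h 10 min; span 13 h 7 min; less 10 min break → 12 h 57 min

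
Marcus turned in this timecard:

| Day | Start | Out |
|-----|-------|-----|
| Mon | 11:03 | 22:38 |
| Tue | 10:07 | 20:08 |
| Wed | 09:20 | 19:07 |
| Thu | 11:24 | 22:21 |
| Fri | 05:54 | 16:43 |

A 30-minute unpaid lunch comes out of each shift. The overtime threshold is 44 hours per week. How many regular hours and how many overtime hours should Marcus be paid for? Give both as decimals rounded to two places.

Regular 44.00 hours, overtime 6.65 hours

Mon: 11:03–22:38 = 11 h 35 min; less 30 min break → 11 h 5 min
Tue: 10:07–20:08 = 10 h 1 min; less 30 min break → 9 h 31 min
Wed: 09:20–19:07 = 9 h 47 min; less 30 min break → 9 h 17 min
Thu: 11:24–22:21 = 10 h 57 min; less 30 min break → 10 h 27 min
Fri: 05:54–16:43 = 10 h 49 min; less 30 min break → 10 h 19 min
Total worked: 50 h 39 min = 50.65 h.
Threshold 44 h → overtime 6 h 39 min, regular 44 h 0 min.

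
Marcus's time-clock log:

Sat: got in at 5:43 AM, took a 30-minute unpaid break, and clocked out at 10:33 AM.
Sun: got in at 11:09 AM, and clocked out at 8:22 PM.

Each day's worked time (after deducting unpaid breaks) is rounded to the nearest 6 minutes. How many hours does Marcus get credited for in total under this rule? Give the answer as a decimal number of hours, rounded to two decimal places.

Sat: 5:43 AM–10:33 AM = 4 h 50 min − 30 min = 4 h 20 min → rounds to 4 h 18 min
Sun: 11:09 AM–8:22 PM = 9 h 13 min → rounds to 9 h 12 min
Total credited: 13 h 30 min.

13.50 hours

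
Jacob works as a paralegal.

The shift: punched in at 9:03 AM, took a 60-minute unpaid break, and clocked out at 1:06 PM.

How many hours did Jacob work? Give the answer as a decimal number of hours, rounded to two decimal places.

3.05 hours

The shift: 9:03 AM–1:06 PM = 4 h 3 min; less 60 min break → 3 h 3 min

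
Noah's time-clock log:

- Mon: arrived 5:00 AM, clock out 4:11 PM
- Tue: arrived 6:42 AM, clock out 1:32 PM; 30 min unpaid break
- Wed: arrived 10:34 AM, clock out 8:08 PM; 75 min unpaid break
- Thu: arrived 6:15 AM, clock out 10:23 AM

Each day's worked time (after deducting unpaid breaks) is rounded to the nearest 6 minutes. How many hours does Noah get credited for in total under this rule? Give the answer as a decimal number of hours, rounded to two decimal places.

29.90 hours

Mon: 5:00 AM–4:11 PM = 11 h 11 min → rounds to 11 h 12 min
Tue: 6:42 AM–1:32 PM = 6 h 50 min − 30 min = 6 h 20 min → rounds to 6 h 18 min
Wed: 10:34 AM–8:08 PM = 9 h 34 min − 75 min = 8 h 19 min → rounds to 8 h 18 min
Thu: 6:15 AM–10:23 AM = 4 h 8 min → rounds to 4 h 6 min
Total credited: 29 h 54 min.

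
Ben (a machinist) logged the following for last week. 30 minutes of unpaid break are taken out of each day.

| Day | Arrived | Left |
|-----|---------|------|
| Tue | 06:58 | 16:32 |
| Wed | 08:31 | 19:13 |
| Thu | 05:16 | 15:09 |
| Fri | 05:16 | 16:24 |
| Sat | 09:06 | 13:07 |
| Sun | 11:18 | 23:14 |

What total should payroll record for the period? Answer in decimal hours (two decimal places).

54.23 hours

Tue: 06:58–16:32 = 9 h 34 min; less 30 min break → 9 h 4 min
Wed: 08:31–19:13 = 10 h 42 min; less 30 min break → 10 h 12 min
Thu: 05:16–15:09 = 9 h 53 min; less 30 min break → 9 h 23 min
Fri: 05:16–16:24 = 11 h 8 min; less 30 min break → 10 h 38 min
Sat: 09:06–13:07 = 4 h 1 min; less 30 min break → 3 h 31 min
Sun: 11:18–23:14 = 11 h 56 min; less 30 min break → 11 h 26 min
Total: 9 h 4 min + 10 h 12 min + 9 h 23 min + 10 h 38 min + 3 h 31 min + 11 h 26 min = 54 h 14 min.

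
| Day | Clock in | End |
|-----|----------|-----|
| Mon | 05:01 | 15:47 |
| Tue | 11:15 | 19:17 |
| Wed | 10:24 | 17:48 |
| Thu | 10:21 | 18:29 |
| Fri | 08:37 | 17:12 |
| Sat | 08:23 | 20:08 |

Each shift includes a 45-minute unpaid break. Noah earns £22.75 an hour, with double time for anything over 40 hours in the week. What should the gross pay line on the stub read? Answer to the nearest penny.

Mon: 05:01–15:47 = 10 h 46 min; less 45 min break → 10 h 1 min
Tue: 11:15–19:17 = 8 h 2 min; less 45 min break → 7 h 17 min
Wed: 10:24–17:48 = 7 h 24 min; less 45 min break → 6 h 39 min
Thu: 10:21–18:29 = 8 h 8 min; less 45 min break → 7 h 23 min
Fri: 08:37–17:12 = 8 h 35 min; less 45 min break → 7 h 50 min
Sat: 08:23–20:08 = 11 h 45 min; less 45 min break → 11 h 0 min
Total worked: 50 h 10 min = 3010 min.
Regular 40 h 0 min = 2400 min at £22.75/h; overtime 10 h 10 min = 610 min at £45.50/h.
Pay = (2400 × £22.75 + 610 × £45.50) ÷ 60 = £1372.58.

£1372.58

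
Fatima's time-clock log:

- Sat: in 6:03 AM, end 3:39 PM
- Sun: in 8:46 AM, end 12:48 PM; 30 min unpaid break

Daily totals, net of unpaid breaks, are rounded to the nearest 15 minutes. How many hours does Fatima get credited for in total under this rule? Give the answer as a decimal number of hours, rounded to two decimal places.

13.00 hours

Sat: 6:03 AM–3:39 PM = 9 h 36 min → rounds to 9 h 30 min
Sun: 8:46 AM–12:48 PM = 4 h 2 min − 30 min = 3 h 32 min → rounds to 3 h 30 min
Total credited: 13 h 0 min.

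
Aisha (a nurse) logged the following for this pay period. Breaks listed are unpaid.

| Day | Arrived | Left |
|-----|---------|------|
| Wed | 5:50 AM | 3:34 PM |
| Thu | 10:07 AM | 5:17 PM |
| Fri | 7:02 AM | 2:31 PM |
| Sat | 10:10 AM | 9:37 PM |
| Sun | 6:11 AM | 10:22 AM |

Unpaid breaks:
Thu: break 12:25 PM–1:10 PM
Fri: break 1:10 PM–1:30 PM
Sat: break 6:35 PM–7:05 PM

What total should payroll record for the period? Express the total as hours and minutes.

38 h 26 min

Wed: 5:50 AM–3:34 PM = 9 h 44 min
Thu: 10:07 AM–5:17 PM = 7 h 10 min; less 45 min break → 6 h 25 min
Fri: 7:02 AM–2:31 PM = 7 h 29 min; less 20 min break → 7 h 9 min
Sat: 10:10 AM–9:37 PM = 11 h 27 min; less 30 min break → 10 h 57 min
Sun: 6:11 AM–10:22 AM = 4 h 11 min
Total: 9 h 44 min + 6 h 25 min + 7 h 9 min + 10 h 57 min + 4 h 11 min = 38 h 26 min.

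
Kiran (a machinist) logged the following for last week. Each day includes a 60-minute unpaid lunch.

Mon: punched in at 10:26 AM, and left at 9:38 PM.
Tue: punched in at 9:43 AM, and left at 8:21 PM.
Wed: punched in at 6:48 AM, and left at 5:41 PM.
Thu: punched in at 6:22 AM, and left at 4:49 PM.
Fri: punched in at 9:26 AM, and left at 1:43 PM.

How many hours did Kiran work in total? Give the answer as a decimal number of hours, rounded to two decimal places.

42.45 hours

Mon: 10:26 AM–9:38 PM = 11 h 12 min; less 60 min break → 10 h 12 min
Tue: 9:43 AM–8:21 PM = 10 h 38 min; less 60 min break → 9 h 38 min
Wed: 6:48 AM–5:41 PM = 10 h 53 min; less 60 min break → 9 h 53 min
Thu: 6:22 AM–4:49 PM = 10 h 27 min; less 60 min break → 9 h 27 min
Fri: 9:26 AM–1:43 PM = 4 h 17 min; less 60 min break → 3 h 17 min
Total: 10 h 12 min + 9 h 38 min + 9 h 53 min + 9 h 27 min + 3 h 17 min = 42 h 27 min.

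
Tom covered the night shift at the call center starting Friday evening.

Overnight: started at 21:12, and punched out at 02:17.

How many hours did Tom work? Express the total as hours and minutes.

5 h 5 min

Overnight: 21:12 → midnight = 2 h 48 min; midnight → 02:17 = 2 h 17 min; span 5 h 5 min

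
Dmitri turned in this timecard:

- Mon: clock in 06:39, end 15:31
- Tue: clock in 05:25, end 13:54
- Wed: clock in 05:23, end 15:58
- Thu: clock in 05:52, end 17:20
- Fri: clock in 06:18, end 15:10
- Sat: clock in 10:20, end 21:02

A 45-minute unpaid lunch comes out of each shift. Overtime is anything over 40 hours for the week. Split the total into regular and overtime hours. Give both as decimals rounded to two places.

Regular 40.00 hours, overtime 14.47 hours

Mon: 06:39–15:31 = 8 h 52 min; less 45 min break → 8 h 7 min
Tue: 05:25–13:54 = 8 h 29 min; less 45 min break → 7 h 44 min
Wed: 05:23–15:58 = 10 h 35 min; less 45 min break → 9 h 50 min
Thu: 05:52–17:20 = 11 h 28 min; less 45 min break → 10 h 43 min
Fri: 06:18–15:10 = 8 h 52 min; less 45 min break → 8 h 7 min
Sat: 10:20–21:02 = 10 h 42 min; less 45 min break → 9 h 57 min
Total worked: 54 h 28 min = 54.47 h.
Threshold 40 h → overtime 14 h 28 min, regular 40 h 0 min.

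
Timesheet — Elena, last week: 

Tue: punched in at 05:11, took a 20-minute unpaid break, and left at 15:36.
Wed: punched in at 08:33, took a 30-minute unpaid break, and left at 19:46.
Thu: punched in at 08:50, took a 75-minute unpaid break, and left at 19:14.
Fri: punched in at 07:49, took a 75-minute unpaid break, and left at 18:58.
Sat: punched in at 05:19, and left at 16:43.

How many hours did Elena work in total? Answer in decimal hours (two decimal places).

51.25 hours

Tue: 05:11–15:36 = 10 h 25 min; less 20 min break → 10 h 5 min
Wed: 08:33–19:46 = 11 h 13 min; less 30 min break → 10 h 43 min
Thu: 08:50–19:14 = 10 h 24 min; less 75 min break → 9 h 9 min
Fri: 07:49–18:58 = 11 h 9 min; less 75 min break → 9 h 54 min
Sat: 05:19–16:43 = 11 h 24 min
Total: 10 h 5 min + 10 h 43 min + 9 h 9 min + 9 h 54 min + 11 h 24 min = 51 h 15 min.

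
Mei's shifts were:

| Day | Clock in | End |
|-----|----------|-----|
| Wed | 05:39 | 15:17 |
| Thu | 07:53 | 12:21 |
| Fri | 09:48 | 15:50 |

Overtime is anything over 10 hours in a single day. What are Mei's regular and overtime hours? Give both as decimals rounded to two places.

Regular 20.13 hours, overtime 0.00 hours

Wed: 05:39–15:17 = 9 h 38 min
Thu: 07:53–12:21 = 4 h 28 min
Fri: 09:48–15:50 = 6 h 2 min
Wed reg 9 h 38 min / OT 0 h 0 min; Thu reg 4 h 28 min / OT 0 h 0 min; Fri reg 6 h 2 min / OT 0 h 0 min.
Totals: regular 20 h 8 min, overtime 0 h 0 min.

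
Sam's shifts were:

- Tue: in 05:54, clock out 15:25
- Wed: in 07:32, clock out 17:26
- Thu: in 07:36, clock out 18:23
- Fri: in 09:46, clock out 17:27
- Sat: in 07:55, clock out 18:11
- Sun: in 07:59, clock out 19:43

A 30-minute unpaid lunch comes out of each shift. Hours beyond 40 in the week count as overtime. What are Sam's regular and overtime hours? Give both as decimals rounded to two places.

Regular 40.00 hours, overtime 16.88 hours

Tue: 05:54–15:25 = 9 h 31 min; less 30 min break → 9 h 1 min
Wed: 07:32–17:26 = 9 h 54 min; less 30 min break → 9 h 24 min
Thu: 07:36–18:23 = 10 h 47 min; less 30 min break → 10 h 17 min
Fri: 09:46–17:27 = 7 h 41 min; less 30 min break → 7 h 11 min
Sat: 07:55–18:11 = 10 h 16 min; less 30 min break → 9 h 46 min
Sun: 07:59–19:43 = 11 h 44 min; less 30 min break → 11 h 14 min
Total worked: 56 h 53 min = 56.88 h.
Threshold 40 h → overtime 16 h 53 min, regular 40 h 0 min.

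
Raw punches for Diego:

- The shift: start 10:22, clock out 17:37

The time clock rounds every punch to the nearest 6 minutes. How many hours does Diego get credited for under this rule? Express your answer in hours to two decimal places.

The shift: in 10:22→10:24, out 17:37→17:36; 7 h 12 min

7.20 hours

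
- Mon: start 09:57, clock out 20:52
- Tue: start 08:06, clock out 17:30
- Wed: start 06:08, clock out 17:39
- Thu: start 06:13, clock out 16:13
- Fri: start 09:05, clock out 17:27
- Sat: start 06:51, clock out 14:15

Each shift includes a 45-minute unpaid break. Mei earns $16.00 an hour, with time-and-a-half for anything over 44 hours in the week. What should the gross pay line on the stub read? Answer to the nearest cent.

Mon: 09:57–20:52 = 10 h 55 min; less 45 min break → 10 h 10 min
Tue: 08:06–17:30 = 9 h 24 min; less 45 min break → 8 h 39 min
Wed: 06:08–17:39 = 11 h 31 min; less 45 min break → 10 h 46 min
Thu: 06:13–16:13 = 10 h 0 min; less 45 min break → 9 h 15 min
Fri: 09:05–17:27 = 8 h 22 min; less 45 min break → 7 h 37 min
Sat: 06:51–14:15 = 7 h 24 min; less 45 min break → 6 h 39 min
Total worked: 53 h 6 min = 3186 min.
Regular 44 h 0 min = 2640 min at $16.00/h; overtime 9 h 6 min = 546 min at $24.00/h.
Pay = (2640 × $16.00 + 546 × $24.00) ÷ 60 = $922.40.

$922.40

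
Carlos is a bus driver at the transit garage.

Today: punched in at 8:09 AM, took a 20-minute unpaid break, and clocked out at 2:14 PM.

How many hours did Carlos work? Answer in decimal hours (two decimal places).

Today: 8:09 AM–2:14 PM = 6 h 5 min; less 20 min break → 5 h 45 min

5.75 hours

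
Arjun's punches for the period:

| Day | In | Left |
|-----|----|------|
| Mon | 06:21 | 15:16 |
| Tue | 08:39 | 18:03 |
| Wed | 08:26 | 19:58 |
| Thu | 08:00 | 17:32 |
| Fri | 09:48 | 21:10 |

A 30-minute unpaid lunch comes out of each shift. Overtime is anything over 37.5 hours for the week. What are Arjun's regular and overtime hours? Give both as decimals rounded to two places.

Mon: 06:21–15:16 = 8 h 55 min; less 30 min break → 8 h 25 min
Tue: 08:39–18:03 = 9 h 24 min; less 30 min break → 8 h 54 min
Wed: 08:26–19:58 = 11 h 32 min; less 30 min break → 11 h 2 min
Thu: 08:00–17:32 = 9 h 32 min; less 30 min break → 9 h 2 min
Fri: 09:48–21:10 = 11 h 22 min; less 30 min break → 10 h 52 min
Total worked: 48 h 15 min = 48.25 h.
Threshold 37.5 h → overtime 10 h 45 min, regular 37 h 30 min.

Regular 37.50 hours, overtime 10.75 hours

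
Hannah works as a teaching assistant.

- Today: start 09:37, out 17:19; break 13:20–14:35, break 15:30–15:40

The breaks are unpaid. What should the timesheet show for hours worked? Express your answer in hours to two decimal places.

6.28 hours

Today: 09:37–17:19 = 7 h 42 min; less 85 min break → 6 h 17 min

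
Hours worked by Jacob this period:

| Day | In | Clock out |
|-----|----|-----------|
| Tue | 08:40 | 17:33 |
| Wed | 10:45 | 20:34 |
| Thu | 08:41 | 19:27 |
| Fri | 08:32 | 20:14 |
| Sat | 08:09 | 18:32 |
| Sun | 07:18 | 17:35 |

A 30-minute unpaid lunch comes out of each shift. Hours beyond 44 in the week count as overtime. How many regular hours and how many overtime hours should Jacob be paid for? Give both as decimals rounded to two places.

Regular 44.00 hours, overtime 14.83 hours

Tue: 08:40–17:33 = 8 h 53 min; less 30 min break → 8 h 23 min
Wed: 10:45–20:34 = 9 h 49 min; less 30 min break → 9 h 19 min
Thu: 08:41–19:27 = 10 h 46 min; less 30 min break → 10 h 16 min
Fri: 08:32–20:14 = 11 h 42 min; less 30 min break → 11 h 12 min
Sat: 08:09–18:32 = 10 h 23 min; less 30 min break → 9 h 53 min
Sun: 07:18–17:35 = 10 h 17 min; less 30 min break → 9 h 47 min
Total worked: 58 h 50 min = 58.83 h.
Threshold 44 h → overtime 14 h 50 min, regular 44 h 0 min.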